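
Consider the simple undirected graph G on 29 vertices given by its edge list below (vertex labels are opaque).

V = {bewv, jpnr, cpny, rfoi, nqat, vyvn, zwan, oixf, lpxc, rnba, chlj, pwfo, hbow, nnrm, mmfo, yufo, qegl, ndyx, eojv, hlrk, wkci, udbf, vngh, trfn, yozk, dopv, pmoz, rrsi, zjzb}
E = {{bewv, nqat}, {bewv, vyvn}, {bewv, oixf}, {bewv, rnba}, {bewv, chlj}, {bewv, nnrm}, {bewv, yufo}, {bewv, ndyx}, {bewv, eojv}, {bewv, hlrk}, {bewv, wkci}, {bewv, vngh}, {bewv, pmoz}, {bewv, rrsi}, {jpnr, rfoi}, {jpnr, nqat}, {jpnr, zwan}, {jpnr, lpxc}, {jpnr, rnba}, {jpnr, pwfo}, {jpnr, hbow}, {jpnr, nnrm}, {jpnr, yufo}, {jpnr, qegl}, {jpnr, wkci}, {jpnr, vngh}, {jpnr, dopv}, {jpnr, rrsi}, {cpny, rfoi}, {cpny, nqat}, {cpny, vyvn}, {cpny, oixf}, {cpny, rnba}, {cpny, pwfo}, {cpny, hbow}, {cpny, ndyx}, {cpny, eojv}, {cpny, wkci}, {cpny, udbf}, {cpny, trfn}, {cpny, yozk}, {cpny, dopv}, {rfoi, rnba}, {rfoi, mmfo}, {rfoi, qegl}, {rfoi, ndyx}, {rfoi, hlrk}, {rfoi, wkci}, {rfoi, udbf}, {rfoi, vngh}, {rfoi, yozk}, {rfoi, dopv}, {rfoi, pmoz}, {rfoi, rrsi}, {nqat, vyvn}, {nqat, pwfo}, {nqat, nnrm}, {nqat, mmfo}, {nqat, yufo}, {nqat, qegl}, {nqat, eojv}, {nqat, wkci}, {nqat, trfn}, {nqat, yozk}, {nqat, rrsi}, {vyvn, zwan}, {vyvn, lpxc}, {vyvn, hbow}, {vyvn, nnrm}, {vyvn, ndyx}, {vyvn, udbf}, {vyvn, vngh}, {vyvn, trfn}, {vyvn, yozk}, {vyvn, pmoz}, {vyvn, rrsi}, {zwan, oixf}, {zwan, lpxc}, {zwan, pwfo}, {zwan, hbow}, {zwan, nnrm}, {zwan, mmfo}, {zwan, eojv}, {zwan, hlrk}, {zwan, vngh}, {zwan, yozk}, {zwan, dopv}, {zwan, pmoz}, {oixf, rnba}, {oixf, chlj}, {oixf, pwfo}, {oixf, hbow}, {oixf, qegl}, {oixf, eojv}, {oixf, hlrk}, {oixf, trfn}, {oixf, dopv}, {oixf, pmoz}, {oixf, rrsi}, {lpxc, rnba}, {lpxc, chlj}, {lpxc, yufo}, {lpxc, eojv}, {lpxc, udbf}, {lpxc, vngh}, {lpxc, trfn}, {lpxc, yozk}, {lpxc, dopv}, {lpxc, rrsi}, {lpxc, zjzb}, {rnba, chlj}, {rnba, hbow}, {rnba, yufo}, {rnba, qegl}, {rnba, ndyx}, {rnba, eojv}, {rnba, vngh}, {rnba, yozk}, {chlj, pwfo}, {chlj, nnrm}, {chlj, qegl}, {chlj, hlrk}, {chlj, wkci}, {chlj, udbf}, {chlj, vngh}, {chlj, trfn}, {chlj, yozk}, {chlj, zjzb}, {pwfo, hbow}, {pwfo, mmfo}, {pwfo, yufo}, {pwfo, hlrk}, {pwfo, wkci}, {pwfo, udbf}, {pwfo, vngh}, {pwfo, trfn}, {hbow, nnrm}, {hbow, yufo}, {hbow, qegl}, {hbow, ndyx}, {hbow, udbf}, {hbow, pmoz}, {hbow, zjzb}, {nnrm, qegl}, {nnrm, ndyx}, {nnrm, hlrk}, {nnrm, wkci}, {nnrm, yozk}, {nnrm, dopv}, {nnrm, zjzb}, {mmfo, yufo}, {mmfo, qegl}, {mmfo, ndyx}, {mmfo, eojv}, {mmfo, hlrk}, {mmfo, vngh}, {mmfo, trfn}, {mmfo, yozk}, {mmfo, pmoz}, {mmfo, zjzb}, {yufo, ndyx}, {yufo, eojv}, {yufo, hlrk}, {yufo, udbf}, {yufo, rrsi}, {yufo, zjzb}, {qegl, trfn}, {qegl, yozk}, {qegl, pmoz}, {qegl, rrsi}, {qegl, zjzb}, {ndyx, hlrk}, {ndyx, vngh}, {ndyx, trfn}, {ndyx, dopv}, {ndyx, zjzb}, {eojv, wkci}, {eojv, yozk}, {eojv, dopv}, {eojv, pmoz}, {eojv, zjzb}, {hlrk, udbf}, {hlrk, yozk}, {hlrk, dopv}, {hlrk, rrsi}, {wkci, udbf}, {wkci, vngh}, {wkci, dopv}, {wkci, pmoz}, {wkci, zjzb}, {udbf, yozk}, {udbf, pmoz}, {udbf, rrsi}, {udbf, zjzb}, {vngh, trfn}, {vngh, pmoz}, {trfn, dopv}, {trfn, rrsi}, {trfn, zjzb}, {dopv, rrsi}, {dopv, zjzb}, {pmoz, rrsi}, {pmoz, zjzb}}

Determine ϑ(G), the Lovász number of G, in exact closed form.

N(wkci) = {bewv, jpnr, cpny, rfoi, nqat, chlj, pwfo, nnrm, eojv, udbf, vngh, dopv, pmoz, zjzb}, |N(wkci)| = 14.
deg(bewv) = 14; N(bewv) = {nqat, vyvn, oixf, rnba, chlj, nnrm, yufo, ndyx, eojv, hlrk, wkci, vngh, pmoz, rrsi}.
Vertex hbow has 14 neighbors: jpnr, cpny, vyvn, zwan, oixf, rnba, pwfo, nnrm, yufo, qegl, ndyx, udbf, pmoz, zjzb.
Vertex vngh has 14 neighbors: bewv, jpnr, rfoi, vyvn, zwan, lpxc, rnba, chlj, pwfo, mmfo, ndyx, wkci, trfn, pmoz.
Every vertex has degree 14 (N=29); Paley(29): SR with (k,λ,μ)=(14,6,7).
A has 3 distinct eigenvalues ≈ [14.0, 2.193, -3.193].
Lovász (edge-transitive): ϑ = −29·(-sqrt(29)/2 - 1/2)/((14)−(-sqrt(29)/2 - 1/2)) = sqrt(29).
≈ 5.38516481 (to 8 d.p.).

sqrt(29)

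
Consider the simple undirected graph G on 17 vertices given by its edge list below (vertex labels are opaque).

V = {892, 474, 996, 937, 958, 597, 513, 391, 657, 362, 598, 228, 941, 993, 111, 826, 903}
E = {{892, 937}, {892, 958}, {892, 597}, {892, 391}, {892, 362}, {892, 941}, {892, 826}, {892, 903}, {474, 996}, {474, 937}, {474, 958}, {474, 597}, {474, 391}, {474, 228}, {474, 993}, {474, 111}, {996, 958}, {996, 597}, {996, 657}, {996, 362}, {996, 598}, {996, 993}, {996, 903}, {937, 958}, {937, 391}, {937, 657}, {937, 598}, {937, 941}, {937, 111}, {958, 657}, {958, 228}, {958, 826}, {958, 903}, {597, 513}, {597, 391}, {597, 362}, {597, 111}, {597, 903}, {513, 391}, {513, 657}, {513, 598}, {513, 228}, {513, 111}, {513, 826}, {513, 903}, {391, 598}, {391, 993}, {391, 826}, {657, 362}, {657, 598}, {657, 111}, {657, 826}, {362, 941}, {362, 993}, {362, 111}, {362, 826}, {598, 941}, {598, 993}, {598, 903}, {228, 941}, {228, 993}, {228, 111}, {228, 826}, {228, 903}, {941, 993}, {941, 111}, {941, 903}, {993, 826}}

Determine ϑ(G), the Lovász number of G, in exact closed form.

N(657) = {996, 937, 958, 513, 362, 598, 111, 826}, |N(657)| = 8.
Vertex 993 has 8 neighbors: 474, 996, 391, 362, 598, 228, 941, 826.
N(996) = {474, 958, 597, 657, 362, 598, 993, 903}, |N(996)| = 8.
Vertex 903 has 8 neighbors: 892, 996, 958, 597, 513, 598, 228, 941.
deg(v) = 8 for all v (|V|=17); Paley(17): SR with (k,λ,μ)=(8,3,4).
The 3 distinct eigenvalues: [8.0, 1.561553, -2.561553].
Lovász: ϑ = −17(-sqrt(17)/2 - 1/2)/(8+-(-sqrt(17)/2 - 1/2)) = sqrt(17).
Numerically 4.1231056.

sqrt(17)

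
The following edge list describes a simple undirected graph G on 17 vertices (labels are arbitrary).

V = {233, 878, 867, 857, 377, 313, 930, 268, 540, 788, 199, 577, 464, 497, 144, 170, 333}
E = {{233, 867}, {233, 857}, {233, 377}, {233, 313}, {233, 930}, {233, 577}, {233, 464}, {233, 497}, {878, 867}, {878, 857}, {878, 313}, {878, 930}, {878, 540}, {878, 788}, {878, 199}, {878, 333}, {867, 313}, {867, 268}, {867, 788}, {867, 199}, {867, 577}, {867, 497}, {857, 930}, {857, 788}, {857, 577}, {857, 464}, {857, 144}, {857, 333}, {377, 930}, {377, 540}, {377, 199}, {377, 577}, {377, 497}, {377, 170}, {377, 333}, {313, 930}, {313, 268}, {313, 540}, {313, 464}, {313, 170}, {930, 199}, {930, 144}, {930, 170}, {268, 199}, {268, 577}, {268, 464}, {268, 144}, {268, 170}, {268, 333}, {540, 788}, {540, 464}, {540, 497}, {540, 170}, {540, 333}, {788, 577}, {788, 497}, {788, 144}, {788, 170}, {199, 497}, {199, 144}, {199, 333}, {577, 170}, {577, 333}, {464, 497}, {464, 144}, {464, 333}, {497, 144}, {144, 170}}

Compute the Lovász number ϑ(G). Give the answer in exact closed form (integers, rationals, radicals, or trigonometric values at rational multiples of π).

sqrt(17)

deg(313) = 8; N(313) = {233, 878, 867, 930, 268, 540, 464, 170}.
deg(540) = 8; N(540) = {878, 377, 313, 788, 464, 497, 170, 333}.
N(788) = {878, 867, 857, 540, 577, 497, 144, 170}, |N(788)| = 8.
Vertex 857 has 8 neighbors: 233, 878, 930, 788, 577, 464, 144, 333.
17-vertex 8-regular graph: SR(17,8,3,4) — a Paley graph.
The 3 distinct eigenvalues: [8.0, 1.5616, -2.5616].
−17·(-sqrt(17)/2 - 1/2) / ((8)−(-sqrt(17)/2 - 1/2)) = sqrt(17) = ϑ(G).
≈ 4.123106 (to 6 d.p.).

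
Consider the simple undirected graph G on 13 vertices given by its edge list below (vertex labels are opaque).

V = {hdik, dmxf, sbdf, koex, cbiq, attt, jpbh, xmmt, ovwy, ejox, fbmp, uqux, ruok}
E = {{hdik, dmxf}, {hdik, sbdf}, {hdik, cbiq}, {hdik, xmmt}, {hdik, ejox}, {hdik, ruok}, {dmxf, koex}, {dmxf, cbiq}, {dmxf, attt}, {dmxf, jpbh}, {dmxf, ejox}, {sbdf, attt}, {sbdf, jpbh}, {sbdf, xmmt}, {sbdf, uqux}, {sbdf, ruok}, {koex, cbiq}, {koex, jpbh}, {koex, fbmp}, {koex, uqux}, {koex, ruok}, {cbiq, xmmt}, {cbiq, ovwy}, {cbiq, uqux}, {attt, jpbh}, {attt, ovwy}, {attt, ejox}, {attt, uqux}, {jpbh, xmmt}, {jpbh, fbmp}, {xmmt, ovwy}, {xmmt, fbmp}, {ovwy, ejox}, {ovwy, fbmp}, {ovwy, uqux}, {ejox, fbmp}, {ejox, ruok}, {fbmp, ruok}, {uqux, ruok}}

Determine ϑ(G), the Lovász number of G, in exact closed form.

sqrt(13)

N(koex) = {dmxf, cbiq, jpbh, fbmp, uqux, ruok}, |N(koex)| = 6.
Vertex ejox has 6 neighbors: hdik, dmxf, attt, ovwy, fbmp, ruok.
deg(ruok) = 6; N(ruok) = {hdik, sbdf, koex, ejox, fbmp, uqux}.
N(ovwy) = {cbiq, attt, xmmt, ejox, fbmp, uqux}, |N(ovwy)| = 6.
13-vertex 6-regular graph: SR(13,6,2,3) — a Paley graph.
The 3 distinct eigenvalues: [6.0, 1.302776, -2.302776].
With N=13: ϑ(G) = 13·(-(-sqrt(13)/2 - 1/2))/(6−(-sqrt(13)/2 - 1/2)) = sqrt(13).
= 3.605551275… (decimal).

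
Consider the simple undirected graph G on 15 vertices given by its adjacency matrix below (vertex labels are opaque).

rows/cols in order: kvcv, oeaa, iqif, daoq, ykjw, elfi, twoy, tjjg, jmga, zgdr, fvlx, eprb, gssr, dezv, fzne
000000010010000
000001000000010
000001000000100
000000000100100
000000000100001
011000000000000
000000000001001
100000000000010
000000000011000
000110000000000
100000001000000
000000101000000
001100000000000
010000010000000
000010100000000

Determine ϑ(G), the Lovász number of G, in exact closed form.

15*cos(pi/15)/(cos(pi/15) + 1)

deg(gssr) = 2; N(gssr) = {iqif, daoq}.
N(iqif) = {elfi, gssr}, |N(iqif)| = 2.
Vertex jmga has 2 neighbors: fvlx, eprb.
Vertex daoq has 2 neighbors: zgdr, gssr.
2-regular, N=15; this is C_{15}, the 15-cycle.
Distinct eigenvalues (to 5 d.p.): [2.0, 1.82709, 1.33826, 0.61803, -0.20906, -1.0, -1.61803, -1.9563].
Lovász: ϑ = −15(-2*cos(pi/15))/(2+-(-1)*2*cos(pi/15)) = 15*cos(pi/15)/(cos(pi/15) + 1).
ϑ(G) ≈ 7.4171482.
Check 7 ≤ 15*cos(pi/15)/(cos(pi/15) + 1) ≤ 8: both strict.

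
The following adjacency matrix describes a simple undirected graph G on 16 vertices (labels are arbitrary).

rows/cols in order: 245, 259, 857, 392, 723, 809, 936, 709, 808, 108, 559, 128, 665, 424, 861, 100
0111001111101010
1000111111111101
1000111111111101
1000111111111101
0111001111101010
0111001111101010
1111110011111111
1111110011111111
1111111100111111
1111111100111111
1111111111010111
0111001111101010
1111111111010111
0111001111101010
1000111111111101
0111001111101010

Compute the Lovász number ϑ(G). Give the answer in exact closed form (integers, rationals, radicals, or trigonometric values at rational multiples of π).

deg(723) = 10; N(723) = {259, 857, 392, 936, 709, 808, 108, 559, 665, 861}.
Vertex 857 has 12 neighbors: 245, 723, 809, 936, 709, 808, 108, 559, 128, 665, 424, 100.
deg(259) = 12; N(259) = {245, 723, 809, 936, 709, 808, 108, 559, 128, 665, 424, 100}.
deg(709) = 14; N(709) = {245, 259, 857, 392, 723, 809, 808, 108, 559, 128, 665, 424, 861, 100}.
G = K_{6,4,2,2,2}: α = 6 = χ(Ḡ), so ϑ = 6.
= 6.00000… (decimal).
Sandwich: α(G)=6 ≤ ϑ(G)=6 ≤ χ(Ḡ)=6 (collapsed).

6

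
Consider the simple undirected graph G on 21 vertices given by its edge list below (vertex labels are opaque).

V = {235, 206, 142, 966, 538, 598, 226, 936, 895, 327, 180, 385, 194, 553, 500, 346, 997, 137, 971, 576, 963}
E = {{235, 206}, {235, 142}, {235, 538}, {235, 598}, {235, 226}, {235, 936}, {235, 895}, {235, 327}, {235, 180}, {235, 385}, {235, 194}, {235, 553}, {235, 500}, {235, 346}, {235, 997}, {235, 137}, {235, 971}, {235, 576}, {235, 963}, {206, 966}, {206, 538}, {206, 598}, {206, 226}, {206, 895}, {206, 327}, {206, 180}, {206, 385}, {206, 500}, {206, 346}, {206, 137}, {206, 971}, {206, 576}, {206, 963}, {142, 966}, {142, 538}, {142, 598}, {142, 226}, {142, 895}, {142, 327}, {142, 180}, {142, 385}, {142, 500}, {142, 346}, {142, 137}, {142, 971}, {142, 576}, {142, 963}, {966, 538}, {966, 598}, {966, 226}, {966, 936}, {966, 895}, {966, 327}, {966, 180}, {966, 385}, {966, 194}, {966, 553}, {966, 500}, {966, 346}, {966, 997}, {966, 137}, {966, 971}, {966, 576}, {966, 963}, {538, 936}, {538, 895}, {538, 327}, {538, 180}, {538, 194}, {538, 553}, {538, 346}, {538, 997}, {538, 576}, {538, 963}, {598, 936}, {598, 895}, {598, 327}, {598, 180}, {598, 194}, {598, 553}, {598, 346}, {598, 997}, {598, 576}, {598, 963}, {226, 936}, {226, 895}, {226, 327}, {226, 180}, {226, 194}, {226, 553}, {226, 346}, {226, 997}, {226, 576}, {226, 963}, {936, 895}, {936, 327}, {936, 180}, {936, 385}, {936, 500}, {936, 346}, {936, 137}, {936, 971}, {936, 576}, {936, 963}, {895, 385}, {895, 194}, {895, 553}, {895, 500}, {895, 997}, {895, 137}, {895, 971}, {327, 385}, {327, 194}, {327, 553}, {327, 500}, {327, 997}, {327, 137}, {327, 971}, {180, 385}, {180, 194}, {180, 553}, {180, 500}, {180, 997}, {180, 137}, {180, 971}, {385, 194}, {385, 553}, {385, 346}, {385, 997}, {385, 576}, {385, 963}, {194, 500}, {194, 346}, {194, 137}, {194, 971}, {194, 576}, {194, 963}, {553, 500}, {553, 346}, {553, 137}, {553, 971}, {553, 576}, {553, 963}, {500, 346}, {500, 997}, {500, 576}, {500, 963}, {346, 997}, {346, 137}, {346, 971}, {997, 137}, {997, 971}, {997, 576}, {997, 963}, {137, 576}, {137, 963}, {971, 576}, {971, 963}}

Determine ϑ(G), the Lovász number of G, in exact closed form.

Vertex 895 has 15 neighbors: 235, 206, 142, 966, 538, 598, 226, 936, 385, 194, 553, 500, 997, 137, 971.
Vertex 971 has 14 neighbors: 235, 206, 142, 966, 936, 895, 327, 180, 194, 553, 346, 997, 576, 963.
N(180) = {235, 206, 142, 966, 538, 598, 226, 936, 385, 194, 553, 500, 997, 137, 971}, |N(180)| = 15.
Vertex 936 has 15 neighbors: 235, 966, 538, 598, 226, 895, 327, 180, 385, 500, 346, 137, 971, 576, 963.
Complete 4-partite, parts [7, 6, 6, 2]: perfect, ϑ = α = 7.
= 7.00000… (decimal).
Check 7 ≤ 7 ≤ 7: collapsed.

7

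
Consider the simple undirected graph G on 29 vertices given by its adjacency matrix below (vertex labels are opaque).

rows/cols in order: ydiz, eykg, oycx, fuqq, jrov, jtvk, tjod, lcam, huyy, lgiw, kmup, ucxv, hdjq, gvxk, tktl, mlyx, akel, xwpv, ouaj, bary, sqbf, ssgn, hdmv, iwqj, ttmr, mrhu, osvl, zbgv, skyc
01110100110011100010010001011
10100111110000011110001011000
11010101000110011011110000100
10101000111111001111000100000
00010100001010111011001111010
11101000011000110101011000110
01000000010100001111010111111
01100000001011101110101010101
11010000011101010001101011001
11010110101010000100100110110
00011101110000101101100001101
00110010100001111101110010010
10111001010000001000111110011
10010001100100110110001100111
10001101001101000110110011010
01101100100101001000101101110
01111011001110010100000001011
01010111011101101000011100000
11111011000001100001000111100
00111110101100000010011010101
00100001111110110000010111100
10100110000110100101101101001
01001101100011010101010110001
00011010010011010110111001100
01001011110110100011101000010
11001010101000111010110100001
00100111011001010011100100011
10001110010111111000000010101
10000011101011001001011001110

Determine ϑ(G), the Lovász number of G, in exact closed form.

Vertex hdmv has 14 neighbors: eykg, jrov, jtvk, lcam, huyy, hdjq, gvxk, mlyx, xwpv, bary, ssgn, iwqj, ttmr, skyc.
N(ttmr) = {eykg, jrov, tjod, lcam, huyy, lgiw, ucxv, hdjq, tktl, ouaj, bary, sqbf, hdmv, zbgv}, |N(ttmr)| = 14.
Vertex iwqj has 14 neighbors: fuqq, jrov, tjod, lgiw, hdjq, gvxk, mlyx, xwpv, ouaj, sqbf, ssgn, hdmv, mrhu, osvl.
N(hdjq) = {ydiz, oycx, fuqq, jrov, lcam, lgiw, akel, sqbf, ssgn, hdmv, iwqj, ttmr, zbgv, skyc}, |N(hdjq)| = 14.
Regular of degree 14 on 29 vertices: strongly regular (29,14,6,7).
spec(A) ≈ [14.0, 2.193, -3.193] (distinct, 3 d.p.).
Lovász (edge-transitive): ϑ = −29·(-sqrt(29)/2 - 1/2)/((14)−(-sqrt(29)/2 - 1/2)) = sqrt(29).
= 5.385165… (decimal).

sqrt(29)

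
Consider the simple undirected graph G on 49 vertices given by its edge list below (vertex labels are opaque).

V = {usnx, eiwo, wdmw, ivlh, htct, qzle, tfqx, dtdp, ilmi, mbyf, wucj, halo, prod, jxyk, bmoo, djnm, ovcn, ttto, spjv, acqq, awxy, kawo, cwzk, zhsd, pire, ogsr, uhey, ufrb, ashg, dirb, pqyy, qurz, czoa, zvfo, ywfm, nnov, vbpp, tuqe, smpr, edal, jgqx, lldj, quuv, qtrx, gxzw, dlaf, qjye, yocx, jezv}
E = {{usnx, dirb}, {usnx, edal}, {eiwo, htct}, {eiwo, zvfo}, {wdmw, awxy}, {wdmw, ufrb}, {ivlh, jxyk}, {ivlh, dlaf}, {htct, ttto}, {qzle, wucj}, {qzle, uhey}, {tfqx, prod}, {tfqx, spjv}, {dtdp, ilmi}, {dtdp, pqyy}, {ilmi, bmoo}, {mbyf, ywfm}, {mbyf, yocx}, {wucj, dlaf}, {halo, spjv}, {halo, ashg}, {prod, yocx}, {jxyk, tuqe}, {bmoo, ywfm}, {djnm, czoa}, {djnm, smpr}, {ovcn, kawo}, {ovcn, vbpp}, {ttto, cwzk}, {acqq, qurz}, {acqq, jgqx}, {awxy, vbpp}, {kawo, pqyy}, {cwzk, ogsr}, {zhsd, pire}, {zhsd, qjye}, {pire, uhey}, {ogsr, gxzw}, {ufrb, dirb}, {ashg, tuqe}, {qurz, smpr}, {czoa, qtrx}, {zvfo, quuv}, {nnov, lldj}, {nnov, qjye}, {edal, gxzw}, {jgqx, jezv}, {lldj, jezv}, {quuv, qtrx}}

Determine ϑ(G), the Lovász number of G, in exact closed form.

49*cos(pi/49)/(cos(pi/49) + 1)

N(spjv) = {tfqx, halo}, |N(spjv)| = 2.
N(eiwo) = {htct, zvfo}, |N(eiwo)| = 2.
N(qurz) = {acqq, smpr}, |N(qurz)| = 2.
Vertex uhey has 2 neighbors: qzle, pire.
49-vertex 2-regular graph: connected 2-regular on 49 ⇒ C_{49}.
A has 25 distinct eigenvalues ≈ [2.0, 1.98358, 1.93459, 1.85383, 1.74264, 1.60283, 1.4367, 1.24698, 1.03679, 0.80957, 0.56906, 0.3192, 0.0641, -0.19205, -0.44504, -0.69073, -0.92508, -1.14423, -1.3446, -1.52289, -1.67618, -1.80194, -1.89811, -1.96312, -1.99589].
Lovász (edge-transitive): ϑ = −49·(-2*cos(pi/49))/((2)−(-2*cos(pi/49))) = 49*cos(pi/49)/(cos(pi/49) + 1).
= 24.47480518… (decimal).
24 ≤ 49*cos(pi/49)/(cos(pi/49) + 1) ≤ 25: both strict.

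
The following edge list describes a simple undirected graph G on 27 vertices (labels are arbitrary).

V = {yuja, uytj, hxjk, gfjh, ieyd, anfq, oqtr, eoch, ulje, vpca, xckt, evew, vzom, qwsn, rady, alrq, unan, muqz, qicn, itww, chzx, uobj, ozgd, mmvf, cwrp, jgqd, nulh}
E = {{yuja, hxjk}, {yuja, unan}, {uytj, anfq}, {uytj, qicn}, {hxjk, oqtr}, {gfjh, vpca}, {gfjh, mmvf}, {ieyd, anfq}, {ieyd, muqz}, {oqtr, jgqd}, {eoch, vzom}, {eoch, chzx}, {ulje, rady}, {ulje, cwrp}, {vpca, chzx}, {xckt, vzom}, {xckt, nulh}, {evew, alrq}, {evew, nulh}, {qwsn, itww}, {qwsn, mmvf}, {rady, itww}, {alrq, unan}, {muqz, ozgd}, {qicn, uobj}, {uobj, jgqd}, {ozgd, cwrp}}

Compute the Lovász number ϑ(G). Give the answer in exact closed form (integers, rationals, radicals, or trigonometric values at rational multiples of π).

deg(ozgd) = 2; N(ozgd) = {muqz, cwrp}.
Vertex chzx has 2 neighbors: eoch, vpca.
N(itww) = {qwsn, rady}, |N(itww)| = 2.
Vertex qwsn has 2 neighbors: itww, mmvf.
Regular of degree 2 on 27 vertices: this is C_{27}, the 27-cycle.
The 14 distinct eigenvalues: [2.0, 1.9461, 1.7873, 1.5321, 1.1943, 0.7922, 0.3473, -0.1163, -0.5736, -1.0, -1.3725, -1.671, -1.8794, -1.9865].
Lovász (edge-transitive): ϑ = −27·(-2*cos(pi/27))/((2)−(-2*cos(pi/27))) = 27*cos(pi/27)/(cos(pi/27) + 1).
= 13.4542041… (decimal).
13 ≤ 27*cos(pi/27)/(cos(pi/27) + 1) ≤ 14: both strict.

27*cos(pi/27)/(cos(pi/27) + 1)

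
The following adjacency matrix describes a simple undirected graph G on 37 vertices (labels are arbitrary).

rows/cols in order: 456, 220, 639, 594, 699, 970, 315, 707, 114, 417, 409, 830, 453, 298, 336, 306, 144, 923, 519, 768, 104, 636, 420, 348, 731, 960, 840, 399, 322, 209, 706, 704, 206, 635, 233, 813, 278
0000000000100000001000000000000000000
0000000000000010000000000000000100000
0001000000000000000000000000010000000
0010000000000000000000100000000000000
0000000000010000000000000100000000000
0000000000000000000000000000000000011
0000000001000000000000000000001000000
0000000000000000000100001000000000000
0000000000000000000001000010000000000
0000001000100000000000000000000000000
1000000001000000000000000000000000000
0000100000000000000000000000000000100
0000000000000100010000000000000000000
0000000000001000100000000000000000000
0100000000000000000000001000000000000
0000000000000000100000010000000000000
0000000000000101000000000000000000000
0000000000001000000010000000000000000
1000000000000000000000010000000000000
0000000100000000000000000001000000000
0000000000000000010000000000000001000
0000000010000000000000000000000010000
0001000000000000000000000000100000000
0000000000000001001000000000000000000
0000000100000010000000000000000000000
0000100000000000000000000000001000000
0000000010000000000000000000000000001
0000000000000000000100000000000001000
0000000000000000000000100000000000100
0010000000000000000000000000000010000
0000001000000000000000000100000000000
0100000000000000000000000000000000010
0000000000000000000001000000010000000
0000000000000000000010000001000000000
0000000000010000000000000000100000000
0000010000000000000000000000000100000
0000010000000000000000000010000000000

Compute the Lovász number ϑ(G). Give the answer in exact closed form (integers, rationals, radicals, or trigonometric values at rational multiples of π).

37*cos(pi/37)/(cos(pi/37) + 1)

deg(233) = 2; N(233) = {830, 322}.
N(731) = {707, 336}, |N(731)| = 2.
N(707) = {768, 731}, |N(707)| = 2.
Vertex 830 has 2 neighbors: 699, 233.
Regular of degree 2 on 37 vertices: connected 2-regular on 37 ⇒ C_{37}.
The 19 distinct eigenvalues: [2.0, 1.971, 1.886, 1.746, 1.556, 1.321, 1.049, 0.746, 0.421, 0.085, -0.254, -0.586, -0.9, -1.189, -1.444, -1.657, -1.822, -1.935, -1.993].
−37·(-2*cos(pi/37)) / ((2)−(-2*cos(pi/37))) = 37*cos(pi/37)/(cos(pi/37) + 1) = ϑ(G).
= 18.4666… (decimal).
α=18, χ(Ḡ)=19; ϑ=37*cos(pi/37)/(cos(pi/37) + 1) lies between (both strict).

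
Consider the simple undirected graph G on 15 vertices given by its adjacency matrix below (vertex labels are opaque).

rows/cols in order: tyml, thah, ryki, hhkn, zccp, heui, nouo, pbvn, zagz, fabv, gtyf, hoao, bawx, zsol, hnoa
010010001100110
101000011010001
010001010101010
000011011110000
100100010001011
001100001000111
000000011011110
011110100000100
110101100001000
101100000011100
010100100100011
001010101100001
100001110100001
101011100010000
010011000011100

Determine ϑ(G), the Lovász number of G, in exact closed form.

5

Vertex pbvn has 6 neighbors: thah, ryki, hhkn, zccp, nouo, bawx.
deg(hoao) = 6; N(hoao) = {ryki, zccp, nouo, zagz, fabv, hnoa}.
deg(zccp) = 6; N(zccp) = {tyml, hhkn, pbvn, hoao, zsol, hnoa}.
N(gtyf) = {thah, hhkn, nouo, fabv, zsol, hnoa}, |N(gtyf)| = 6.
6-regular, N=15; this is K(6,2), the Kneser graph.
A has 3 distinct eigenvalues ≈ [6.0, 1.0, -3.0].
Lovász (edge-transitive): ϑ = −15·(-3)/((6)−(-3)) = 5.
= 5.0000… (decimal).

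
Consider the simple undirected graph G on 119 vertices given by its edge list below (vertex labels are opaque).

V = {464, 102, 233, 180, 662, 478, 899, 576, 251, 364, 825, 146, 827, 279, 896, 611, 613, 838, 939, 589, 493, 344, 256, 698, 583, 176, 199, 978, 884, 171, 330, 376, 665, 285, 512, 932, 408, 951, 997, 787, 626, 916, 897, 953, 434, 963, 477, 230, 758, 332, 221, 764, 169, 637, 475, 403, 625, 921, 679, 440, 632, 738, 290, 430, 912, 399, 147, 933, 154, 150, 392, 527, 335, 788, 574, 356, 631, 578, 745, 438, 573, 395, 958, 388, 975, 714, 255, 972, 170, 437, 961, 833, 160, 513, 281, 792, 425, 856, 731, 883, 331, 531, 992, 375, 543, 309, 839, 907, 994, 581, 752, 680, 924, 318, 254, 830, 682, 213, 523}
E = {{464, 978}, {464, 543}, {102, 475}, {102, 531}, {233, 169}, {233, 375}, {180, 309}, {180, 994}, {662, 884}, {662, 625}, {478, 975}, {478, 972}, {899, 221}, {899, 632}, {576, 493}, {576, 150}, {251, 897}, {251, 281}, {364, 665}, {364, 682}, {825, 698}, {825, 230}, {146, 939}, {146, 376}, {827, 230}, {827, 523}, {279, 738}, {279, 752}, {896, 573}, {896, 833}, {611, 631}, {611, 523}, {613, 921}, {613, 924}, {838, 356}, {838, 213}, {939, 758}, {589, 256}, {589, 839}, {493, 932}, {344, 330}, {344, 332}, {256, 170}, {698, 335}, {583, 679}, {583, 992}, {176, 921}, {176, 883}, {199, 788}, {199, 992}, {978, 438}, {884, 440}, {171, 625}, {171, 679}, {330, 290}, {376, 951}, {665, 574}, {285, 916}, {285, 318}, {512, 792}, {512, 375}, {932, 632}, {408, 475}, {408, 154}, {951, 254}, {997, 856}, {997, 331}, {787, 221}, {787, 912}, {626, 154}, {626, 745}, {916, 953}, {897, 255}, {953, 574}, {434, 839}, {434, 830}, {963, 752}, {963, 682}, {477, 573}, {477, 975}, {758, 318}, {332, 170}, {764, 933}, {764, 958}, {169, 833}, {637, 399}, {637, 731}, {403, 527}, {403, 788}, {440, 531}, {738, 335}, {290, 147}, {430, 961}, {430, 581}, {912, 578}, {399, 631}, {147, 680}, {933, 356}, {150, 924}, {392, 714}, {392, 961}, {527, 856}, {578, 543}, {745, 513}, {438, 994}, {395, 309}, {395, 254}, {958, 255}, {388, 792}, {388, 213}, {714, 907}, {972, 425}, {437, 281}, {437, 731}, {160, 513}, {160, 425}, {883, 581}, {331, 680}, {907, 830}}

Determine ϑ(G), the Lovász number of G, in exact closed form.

Vertex 632 has 2 neighbors: 899, 932.
Vertex 939 has 2 neighbors: 146, 758.
deg(464) = 2; N(464) = {978, 543}.
deg(896) = 2; N(896) = {573, 833}.
119-vertex 2-regular graph: connected 2-regular on 119 ⇒ C_{119}.
A has 60 distinct eigenvalues ≈ [2.0, 1.997, 1.989, 1.975, 1.956, 1.931, 1.9, 1.865, 1.824, 1.778, 1.728, 1.672, 1.612, 1.547, 1.478, 1.405, 1.328, 1.247, 1.163, 1.075, 0.985, 0.891, 0.796, 0.698, 0.598, 0.496, 0.393, 0.289, 0.185, 0.079, -0.026, -0.132, -0.237, -0.342, -0.445, -0.547, -0.648, -0.747, -0.844, -0.938, -1.03, -1.119, -1.205, -1.288, -1.367, -1.442, -1.513, -1.58, -1.642, -1.7, -1.754, -1.802, -1.845, -1.883, -1.916, -1.944, -1.966, -1.983, -1.994, -1.999].
Lovász: ϑ = −119(-2*cos(pi/119))/(2+-(-1)*2*cos(pi/119)) = 119*cos(pi/119)/(cos(pi/119) + 1).
= 59.48963… (decimal).
Check 59 ≤ 119*cos(pi/119)/(cos(pi/119) + 1) ≤ 60: both strict.

119*cos(pi/119)/(cos(pi/119) + 1)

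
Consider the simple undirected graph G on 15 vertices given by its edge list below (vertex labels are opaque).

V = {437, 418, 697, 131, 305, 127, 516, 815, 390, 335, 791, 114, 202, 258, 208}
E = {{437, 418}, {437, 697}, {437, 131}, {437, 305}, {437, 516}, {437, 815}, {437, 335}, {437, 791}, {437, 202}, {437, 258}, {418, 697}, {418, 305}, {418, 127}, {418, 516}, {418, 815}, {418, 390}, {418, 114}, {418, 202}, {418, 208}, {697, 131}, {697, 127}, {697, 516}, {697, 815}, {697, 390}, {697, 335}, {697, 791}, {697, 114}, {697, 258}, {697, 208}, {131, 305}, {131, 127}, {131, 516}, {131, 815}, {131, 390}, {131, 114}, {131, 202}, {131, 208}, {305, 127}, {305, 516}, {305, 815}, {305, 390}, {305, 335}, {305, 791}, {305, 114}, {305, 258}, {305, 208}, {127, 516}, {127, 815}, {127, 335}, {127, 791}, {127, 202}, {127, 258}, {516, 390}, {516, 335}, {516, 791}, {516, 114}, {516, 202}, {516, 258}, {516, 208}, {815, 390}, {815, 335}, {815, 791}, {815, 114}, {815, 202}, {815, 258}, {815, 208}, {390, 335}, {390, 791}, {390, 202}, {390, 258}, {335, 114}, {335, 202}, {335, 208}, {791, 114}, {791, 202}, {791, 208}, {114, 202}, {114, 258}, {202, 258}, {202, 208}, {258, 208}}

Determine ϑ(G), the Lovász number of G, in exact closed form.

5

deg(258) = 10; N(258) = {437, 697, 305, 127, 516, 815, 390, 114, 202, 208}.
N(437) = {418, 697, 131, 305, 516, 815, 335, 791, 202, 258}, |N(437)| = 10.
N(390) = {418, 697, 131, 305, 516, 815, 335, 791, 202, 258}, |N(390)| = 10.
deg(335) = 10; N(335) = {437, 697, 305, 127, 516, 815, 390, 114, 202, 208}.
K_{5,5,3,2} (perfect); ϑ(G) = α(G) = max{5,5,3,2} = 5.
≈ 5.00000 (to 5 d.p.).
Lovász sandwich 5 ≤ 5 ≤ 5: collapsed.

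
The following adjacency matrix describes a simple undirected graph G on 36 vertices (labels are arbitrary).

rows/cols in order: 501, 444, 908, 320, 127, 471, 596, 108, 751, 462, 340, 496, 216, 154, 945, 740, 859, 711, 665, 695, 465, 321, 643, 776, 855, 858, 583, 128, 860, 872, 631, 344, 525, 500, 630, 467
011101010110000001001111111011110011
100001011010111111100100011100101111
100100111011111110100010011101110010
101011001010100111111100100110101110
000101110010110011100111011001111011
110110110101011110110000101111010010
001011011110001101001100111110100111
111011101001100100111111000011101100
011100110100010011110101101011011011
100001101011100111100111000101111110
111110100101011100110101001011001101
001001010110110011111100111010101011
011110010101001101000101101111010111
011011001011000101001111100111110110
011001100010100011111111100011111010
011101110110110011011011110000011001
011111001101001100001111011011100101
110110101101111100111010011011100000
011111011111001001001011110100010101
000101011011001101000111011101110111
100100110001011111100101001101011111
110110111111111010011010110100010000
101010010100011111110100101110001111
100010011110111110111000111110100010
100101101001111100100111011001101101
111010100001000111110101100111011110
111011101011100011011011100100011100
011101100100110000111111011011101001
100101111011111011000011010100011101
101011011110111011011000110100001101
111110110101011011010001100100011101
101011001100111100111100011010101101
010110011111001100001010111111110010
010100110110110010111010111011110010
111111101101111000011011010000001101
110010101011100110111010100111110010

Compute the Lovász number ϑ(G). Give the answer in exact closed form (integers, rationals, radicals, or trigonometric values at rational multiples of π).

Vertex 751 has 21 neighbors: 444, 908, 320, 596, 108, 462, 154, 859, 711, 665, 695, 321, 776, 855, 583, 860, 872, 344, 525, 630, 467.
Vertex 340 has 21 neighbors: 501, 444, 908, 320, 127, 596, 462, 496, 154, 945, 740, 665, 695, 321, 776, 583, 860, 872, 525, 500, 467.
Vertex 127 has 21 neighbors: 320, 471, 596, 108, 340, 216, 154, 859, 711, 665, 321, 643, 776, 858, 583, 872, 631, 344, 525, 630, 467.
Vertex 945 has 21 neighbors: 444, 908, 471, 596, 340, 216, 859, 711, 665, 695, 465, 321, 643, 776, 855, 860, 872, 631, 344, 525, 630.
deg(v) = 21 for all v (|V|=36); Kneser-type, 2-subsets of [9].
A has 3 distinct eigenvalues ≈ [21.0, 1.0, -6.0].
Lovász: ϑ = −36(-6)/(21+-1*(-6)) = 8.
= 8.0000… (decimal).

8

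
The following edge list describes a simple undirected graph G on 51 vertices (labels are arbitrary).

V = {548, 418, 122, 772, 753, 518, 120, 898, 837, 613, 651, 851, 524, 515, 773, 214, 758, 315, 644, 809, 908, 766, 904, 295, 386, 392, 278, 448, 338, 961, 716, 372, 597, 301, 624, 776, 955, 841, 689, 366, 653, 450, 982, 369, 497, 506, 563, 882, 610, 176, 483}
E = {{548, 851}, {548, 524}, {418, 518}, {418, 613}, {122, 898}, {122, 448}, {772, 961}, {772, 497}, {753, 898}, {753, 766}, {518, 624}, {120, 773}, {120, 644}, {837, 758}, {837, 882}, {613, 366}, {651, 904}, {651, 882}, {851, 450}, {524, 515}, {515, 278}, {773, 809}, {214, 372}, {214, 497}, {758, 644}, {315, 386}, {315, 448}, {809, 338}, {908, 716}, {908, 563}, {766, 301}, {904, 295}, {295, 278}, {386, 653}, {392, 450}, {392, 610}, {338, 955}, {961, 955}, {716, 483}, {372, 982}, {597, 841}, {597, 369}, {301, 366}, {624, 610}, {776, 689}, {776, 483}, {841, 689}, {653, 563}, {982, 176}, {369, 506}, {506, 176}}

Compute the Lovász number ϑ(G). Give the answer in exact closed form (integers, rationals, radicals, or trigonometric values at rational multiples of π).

N(772) = {961, 497}, |N(772)| = 2.
deg(301) = 2; N(301) = {766, 366}.
deg(624) = 2; N(624) = {518, 610}.
deg(176) = 2; N(176) = {982, 506}.
Every vertex has degree 2 (N=51); this is C_{51}, the 51-cycle.
spec(A) ≈ [2.0, 1.985, 1.94, 1.865, 1.762, 1.632, 1.478, 1.301, 1.105, 0.891, 0.665, 0.428, 0.185, -0.062, -0.307, -0.547, -0.78, -1.0, -1.205, -1.392, -1.558, -1.7, -1.817, -1.906, -1.966, -1.996] (distinct, 3 d.p.).
ϑ = −N·λ_min/(λ_max−λ_min) = −51·(-2*cos(pi/51))/(2−(-2*cos(pi/51))) = 51*cos(pi/51)/(cos(pi/51) + 1).
= 25.475794… (decimal).
25 ≤ 51*cos(pi/51)/(cos(pi/51) + 1) ≤ 26: both strict.

51*cos(pi/51)/(cos(pi/51) + 1)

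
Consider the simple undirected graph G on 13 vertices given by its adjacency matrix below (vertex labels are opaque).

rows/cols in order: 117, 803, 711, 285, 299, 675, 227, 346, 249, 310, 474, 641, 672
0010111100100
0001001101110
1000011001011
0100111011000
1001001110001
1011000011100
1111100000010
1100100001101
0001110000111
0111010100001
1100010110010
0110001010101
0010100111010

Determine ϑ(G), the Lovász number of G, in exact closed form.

sqrt(13)

deg(285) = 6; N(285) = {803, 299, 675, 227, 249, 310}.
N(803) = {285, 227, 346, 310, 474, 641}, |N(803)| = 6.
N(299) = {117, 285, 227, 346, 249, 672}, |N(299)| = 6.
Vertex 641 has 6 neighbors: 803, 711, 227, 249, 474, 672.
G on 13 vertices is 6-regular; Paley(13): SR with (k,λ,μ)=(6,2,3).
The 3 distinct eigenvalues: [6.0, 1.3028, -2.3028].
λ_max=6, λ_min=-sqrt(13)/2 - 1/2; ϑ = −13·λ_min/(λ_max−λ_min) = sqrt(13).
≈ 3.605551 (to 6 d.p.).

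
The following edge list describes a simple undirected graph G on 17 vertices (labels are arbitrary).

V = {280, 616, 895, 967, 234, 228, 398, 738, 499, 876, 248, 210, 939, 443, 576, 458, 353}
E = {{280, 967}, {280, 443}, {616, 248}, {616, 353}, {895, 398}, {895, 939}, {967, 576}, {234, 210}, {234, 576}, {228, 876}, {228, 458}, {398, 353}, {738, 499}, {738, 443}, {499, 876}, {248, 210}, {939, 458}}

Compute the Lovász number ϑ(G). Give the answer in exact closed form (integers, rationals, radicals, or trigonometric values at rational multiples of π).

17*cos(pi/17)/(cos(pi/17) + 1)

Vertex 895 has 2 neighbors: 398, 939.
deg(353) = 2; N(353) = {616, 398}.
Vertex 967 has 2 neighbors: 280, 576.
Vertex 576 has 2 neighbors: 967, 234.
Regular of degree 2 on 17 vertices: the odd cycle C_{17}.
The 9 distinct eigenvalues: [2.0, 1.8649, 1.478, 0.8915, 0.1845, -0.5473, -1.2053, -1.7004, -1.9659].
−17·(-2*cos(pi/17)) / ((2)−(-2*cos(pi/17))) = 17*cos(pi/17)/(cos(pi/17) + 1) = ϑ(G).
Numerically 8.42701431.
Lovász sandwich 8 ≤ 17*cos(pi/17)/(cos(pi/17) + 1) ≤ 9: both strict.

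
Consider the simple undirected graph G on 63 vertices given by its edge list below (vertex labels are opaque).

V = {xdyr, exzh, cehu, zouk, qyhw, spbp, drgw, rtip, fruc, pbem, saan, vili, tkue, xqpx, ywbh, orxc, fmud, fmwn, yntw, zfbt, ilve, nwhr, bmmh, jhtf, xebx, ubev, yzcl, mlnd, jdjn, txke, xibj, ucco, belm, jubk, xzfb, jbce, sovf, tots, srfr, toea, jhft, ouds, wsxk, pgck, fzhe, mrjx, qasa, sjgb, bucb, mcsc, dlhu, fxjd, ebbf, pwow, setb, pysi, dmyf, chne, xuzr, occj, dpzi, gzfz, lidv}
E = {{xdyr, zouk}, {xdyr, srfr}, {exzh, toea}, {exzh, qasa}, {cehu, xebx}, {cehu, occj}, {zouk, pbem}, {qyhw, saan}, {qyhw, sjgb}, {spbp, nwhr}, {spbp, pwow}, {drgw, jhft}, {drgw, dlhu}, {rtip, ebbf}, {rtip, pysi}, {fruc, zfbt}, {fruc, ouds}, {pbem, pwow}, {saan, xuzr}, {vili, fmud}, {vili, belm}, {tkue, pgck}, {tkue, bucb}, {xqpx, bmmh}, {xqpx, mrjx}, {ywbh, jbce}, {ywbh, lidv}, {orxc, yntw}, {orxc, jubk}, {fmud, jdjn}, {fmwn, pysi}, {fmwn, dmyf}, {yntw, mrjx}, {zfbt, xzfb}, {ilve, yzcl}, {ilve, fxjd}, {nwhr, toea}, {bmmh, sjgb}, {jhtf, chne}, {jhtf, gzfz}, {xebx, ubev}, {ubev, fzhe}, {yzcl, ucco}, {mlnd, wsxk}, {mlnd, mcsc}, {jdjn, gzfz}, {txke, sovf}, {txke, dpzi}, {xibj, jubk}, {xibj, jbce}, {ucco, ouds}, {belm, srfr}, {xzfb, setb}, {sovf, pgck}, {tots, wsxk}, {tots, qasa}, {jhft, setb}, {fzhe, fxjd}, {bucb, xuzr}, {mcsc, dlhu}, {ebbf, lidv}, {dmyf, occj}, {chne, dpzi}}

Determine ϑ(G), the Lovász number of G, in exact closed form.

63*cos(pi/63)/(cos(pi/63) + 1)

Vertex yzcl has 2 neighbors: ilve, ucco.
deg(gzfz) = 2; N(gzfz) = {jhtf, jdjn}.
N(nwhr) = {spbp, toea}, |N(nwhr)| = 2.
Vertex occj has 2 neighbors: cehu, dmyf.
63-vertex 2-regular graph: connected 2-regular on 63 ⇒ C_{63}.
A has 32 distinct eigenvalues ≈ [2.0, 1.990062, 1.960345, 1.911146, 1.842952, 1.756443, 1.652478, 1.532089, 1.396474, 1.24698, 1.085093, 0.912421, 0.730682, 0.541681, 0.347296, 0.14946, -0.049861, -0.248687, -0.445042, -0.636973, -0.822574, -1.0, -1.167487, -1.323372, -1.466104, -1.594265, -1.706582, -1.801938, -1.879385, -1.938155, -1.977662, -1.997514].
λ_max=2, λ_min=-2*cos(pi/63); ϑ = −63·λ_min/(λ_max−λ_min) = 63*cos(pi/63)/(cos(pi/63) + 1).
Numerically 31.4804093.
Check 31 ≤ 63*cos(pi/63)/(cos(pi/63) + 1) ≤ 32: both strict.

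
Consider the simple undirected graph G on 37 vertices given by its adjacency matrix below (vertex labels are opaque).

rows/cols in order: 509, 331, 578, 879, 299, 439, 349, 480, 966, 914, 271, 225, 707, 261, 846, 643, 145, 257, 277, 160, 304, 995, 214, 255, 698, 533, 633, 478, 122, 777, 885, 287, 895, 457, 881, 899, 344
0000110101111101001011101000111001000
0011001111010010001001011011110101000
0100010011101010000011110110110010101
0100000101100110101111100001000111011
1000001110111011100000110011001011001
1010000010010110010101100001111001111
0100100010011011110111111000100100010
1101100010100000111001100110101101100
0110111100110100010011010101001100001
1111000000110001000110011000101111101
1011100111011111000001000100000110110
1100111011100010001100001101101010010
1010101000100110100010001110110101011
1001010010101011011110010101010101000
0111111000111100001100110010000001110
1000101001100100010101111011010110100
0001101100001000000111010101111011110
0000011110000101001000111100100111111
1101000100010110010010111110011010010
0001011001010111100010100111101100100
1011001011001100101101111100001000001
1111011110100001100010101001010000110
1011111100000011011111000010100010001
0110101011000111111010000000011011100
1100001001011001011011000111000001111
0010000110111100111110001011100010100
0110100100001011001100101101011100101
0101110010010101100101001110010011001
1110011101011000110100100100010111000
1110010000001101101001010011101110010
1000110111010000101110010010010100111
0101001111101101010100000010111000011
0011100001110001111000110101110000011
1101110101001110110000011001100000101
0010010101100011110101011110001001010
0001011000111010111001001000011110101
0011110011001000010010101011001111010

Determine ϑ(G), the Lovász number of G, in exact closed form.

sqrt(37)

deg(995) = 18; N(995) = {509, 331, 578, 879, 439, 349, 480, 966, 271, 643, 145, 304, 214, 698, 478, 777, 881, 899}.
N(344) = {578, 879, 299, 439, 966, 914, 707, 257, 304, 214, 698, 633, 478, 885, 287, 895, 457, 899}, |N(344)| = 18.
N(707) = {509, 578, 299, 349, 271, 261, 846, 145, 304, 698, 533, 633, 122, 777, 287, 457, 899, 344}, |N(707)| = 18.
N(271) = {509, 578, 879, 299, 480, 966, 914, 225, 707, 261, 846, 643, 995, 533, 287, 895, 881, 899}, |N(271)| = 18.
Every vertex has degree 18 (N=37); Paley(37): SR with (k,λ,μ)=(18,8,9).
spec(A) ≈ [18.0, 2.54138, -3.54138] (distinct, 5 d.p.).
With N=37: ϑ(G) = 37·(-(-sqrt(37)/2 - 1/2))/(18−(-sqrt(37)/2 - 1/2)) = sqrt(37).
= 6.0828… (decimal).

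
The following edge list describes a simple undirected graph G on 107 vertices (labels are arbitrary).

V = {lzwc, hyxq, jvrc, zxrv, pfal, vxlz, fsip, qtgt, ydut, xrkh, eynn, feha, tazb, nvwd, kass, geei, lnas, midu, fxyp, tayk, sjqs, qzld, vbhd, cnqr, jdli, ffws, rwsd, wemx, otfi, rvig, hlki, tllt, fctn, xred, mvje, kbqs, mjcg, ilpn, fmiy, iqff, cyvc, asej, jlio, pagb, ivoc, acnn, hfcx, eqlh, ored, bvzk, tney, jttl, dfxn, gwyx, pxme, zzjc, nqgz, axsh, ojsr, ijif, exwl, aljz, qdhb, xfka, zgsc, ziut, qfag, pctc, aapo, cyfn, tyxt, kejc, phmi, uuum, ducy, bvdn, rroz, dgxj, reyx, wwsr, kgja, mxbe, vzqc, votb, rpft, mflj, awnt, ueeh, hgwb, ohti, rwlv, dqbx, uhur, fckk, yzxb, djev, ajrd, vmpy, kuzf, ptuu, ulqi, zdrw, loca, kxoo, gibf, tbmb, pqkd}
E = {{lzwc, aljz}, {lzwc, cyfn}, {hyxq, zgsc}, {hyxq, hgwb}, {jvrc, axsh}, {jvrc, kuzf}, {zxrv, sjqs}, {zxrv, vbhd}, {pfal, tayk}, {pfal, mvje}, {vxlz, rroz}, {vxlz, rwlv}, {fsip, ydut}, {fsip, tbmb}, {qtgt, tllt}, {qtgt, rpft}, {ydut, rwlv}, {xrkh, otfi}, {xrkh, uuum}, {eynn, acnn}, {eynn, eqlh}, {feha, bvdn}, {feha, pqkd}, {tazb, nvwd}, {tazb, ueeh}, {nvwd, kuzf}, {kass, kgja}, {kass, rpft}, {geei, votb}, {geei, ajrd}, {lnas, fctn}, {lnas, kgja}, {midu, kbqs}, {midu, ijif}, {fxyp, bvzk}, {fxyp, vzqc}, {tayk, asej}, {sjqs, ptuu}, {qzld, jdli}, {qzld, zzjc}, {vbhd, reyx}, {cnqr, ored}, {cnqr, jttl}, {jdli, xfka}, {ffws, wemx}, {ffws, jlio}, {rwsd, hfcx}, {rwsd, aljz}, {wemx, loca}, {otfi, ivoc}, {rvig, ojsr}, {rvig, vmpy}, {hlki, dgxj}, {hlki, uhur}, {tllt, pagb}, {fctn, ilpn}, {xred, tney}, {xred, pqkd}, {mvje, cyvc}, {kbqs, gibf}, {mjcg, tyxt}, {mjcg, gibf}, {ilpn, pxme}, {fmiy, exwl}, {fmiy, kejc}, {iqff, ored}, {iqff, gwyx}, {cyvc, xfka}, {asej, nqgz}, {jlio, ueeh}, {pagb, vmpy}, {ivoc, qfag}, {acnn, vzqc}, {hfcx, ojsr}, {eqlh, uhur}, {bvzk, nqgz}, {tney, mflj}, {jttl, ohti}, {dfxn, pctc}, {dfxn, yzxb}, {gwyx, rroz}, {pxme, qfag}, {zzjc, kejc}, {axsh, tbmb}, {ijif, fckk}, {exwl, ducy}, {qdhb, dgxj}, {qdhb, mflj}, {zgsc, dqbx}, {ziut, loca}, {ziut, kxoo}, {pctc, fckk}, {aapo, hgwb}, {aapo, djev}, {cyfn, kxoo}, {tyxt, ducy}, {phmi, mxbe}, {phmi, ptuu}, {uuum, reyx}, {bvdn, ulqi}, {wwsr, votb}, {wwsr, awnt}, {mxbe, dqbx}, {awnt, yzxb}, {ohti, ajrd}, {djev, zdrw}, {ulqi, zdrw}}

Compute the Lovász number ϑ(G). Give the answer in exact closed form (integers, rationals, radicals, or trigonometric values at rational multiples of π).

N(yzxb) = {dfxn, awnt}, |N(yzxb)| = 2.
Vertex fsip has 2 neighbors: ydut, tbmb.
N(qdhb) = {dgxj, mflj}, |N(qdhb)| = 2.
N(wwsr) = {votb, awnt}, |N(wwsr)| = 2.
107-vertex 2-regular graph: a single 107-cycle (edge-transitive).
The 54 distinct eigenvalues: [2.0, 1.99655, 1.98622, 1.96905, 1.94508, 1.91441, 1.87714, 1.8334, 1.78334, 1.72714, 1.66498, 1.59707, 1.52367, 1.44501, 1.36137, 1.27304, 1.18032, 1.08353, 0.983, 0.87909, 0.77214, 0.66254, 0.55065, 0.43686, 0.32157, 0.20516, 0.08805, -0.02936, -0.14667, -0.26348, -0.37938, -0.49397, -0.60685, -0.71765, -0.82597, -0.93145, -1.03371, -1.13241, -1.22721, -1.31777, -1.40379, -1.48498, -1.56104, -1.63173, -1.69679, -1.756, -1.80915, -1.85607, -1.8966, -1.93058, -1.95791, -1.97849, -1.99225, -1.99914].
ϑ = −N·λ_min/(λ_max−λ_min) = −107·(-2*cos(pi/107))/(2−(-2*cos(pi/107))) = 107*cos(pi/107)/(cos(pi/107) + 1).
= 53.4884684… (decimal).
α=53, χ(Ḡ)=54; ϑ=107*cos(pi/107)/(cos(pi/107) + 1) lies between (both strict).

107*cos(pi/107)/(cos(pi/107) + 1)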